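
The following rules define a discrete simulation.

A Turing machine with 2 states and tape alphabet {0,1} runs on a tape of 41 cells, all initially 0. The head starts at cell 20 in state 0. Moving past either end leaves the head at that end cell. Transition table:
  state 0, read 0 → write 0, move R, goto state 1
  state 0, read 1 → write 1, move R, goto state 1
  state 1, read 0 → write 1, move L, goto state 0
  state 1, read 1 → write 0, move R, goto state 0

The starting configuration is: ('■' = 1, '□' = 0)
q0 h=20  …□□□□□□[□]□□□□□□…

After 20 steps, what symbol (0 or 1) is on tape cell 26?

step 0: q0 h=20  …□□□□□□[□]□□□□□□…
step 1: q1 h=21  …□□□□□□[□]□□□□□□…
step 2: q0 h=20  …□□□□□□[□]■□□□□□…
step 3: q1 h=21  …□□□□□□[■]□□□□□□…
step 4: q0 h=22  …□□□□□□[□]□□□□□□…
step 5: q1 h=23  …□□□□□□[□]□□□□□□…
step 6: q0 h=22  …□□□□□□[□]■□□□□□…
step 7: q1 h=23  …□□□□□□[■]□□□□□□…
step 8: q0 h=24  …□□□□□□[□]□□□□□□…
step 9: q1 h=25  …□□□□□□[□]□□□□□□…
step 10: q0 h=24  …□□□□□□[□]■□□□□□…
step 11: q1 h=25  …□□□□□□[■]□□□□□□…
step 12: q0 h=26  …□□□□□□[□]□□□□□□…
step 13: q1 h=27  …□□□□□□[□]□□□□□□…
step 14: q0 h=26  …□□□□□□[□]■□□□□□…
step 15: q1 h=27  …□□□□□□[■]□□□□□□…
step 16: q0 h=28  …□□□□□□[□]□□□□□□…
step 17: q1 h=29  …□□□□□□[□]□□□□□□…
step 18: q0 h=28  …□□□□□□[□]■□□□□□…
step 19: q1 h=29  …□□□□□□[■]□□□□□□…
step 20: q0 h=30  …□□□□□□[□]□□□□□□…

0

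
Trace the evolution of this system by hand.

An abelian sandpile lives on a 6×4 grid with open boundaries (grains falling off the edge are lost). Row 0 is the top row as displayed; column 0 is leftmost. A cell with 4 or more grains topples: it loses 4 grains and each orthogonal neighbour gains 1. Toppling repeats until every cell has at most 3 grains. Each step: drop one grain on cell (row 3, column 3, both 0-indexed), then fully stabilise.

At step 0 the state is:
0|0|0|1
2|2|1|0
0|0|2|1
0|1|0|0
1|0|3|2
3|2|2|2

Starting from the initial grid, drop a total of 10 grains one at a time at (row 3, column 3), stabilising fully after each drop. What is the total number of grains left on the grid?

32

step 0: 0|0|0|1
2|2|1|0
0|0|2|1
0|1|0|0
1|0|3|2
3|2|2|2
step 1: 0|0|0|1
2|2|1|0
0|0|2|1
0|1|0|1
1|0|3|2
3|2|2|2
step 2: 0|0|0|1
2|2|1|0
0|0|2|1
0|1|0|2
1|0|3|2
3|2|2|2
step 3: 0|0|0|1
2|2|1|0
0|0|2|1
0|1|0|3
1|0|3|2
3|2|2|2
step 4: 0|0|0|1
2|2|1|0
0|0|2|2
0|1|1|0
1|0|3|3
3|2|2|2
step 5: 0|0|0|1
2|2|1|0
0|0|2|2
0|1|1|1
1|0|3|3
3|2|2|2
step 6: 0|0|0|1
2|2|1|0
0|0|2|2
0|1|1|2
1|0|3|3
3|2|2|2
step 7: 0|0|0|1
2|2|1|0
0|0|2|2
0|1|1|3
1|0|3|3
3|2|2|2
step 8: 0|0|0|1
2|2|1|0
0|0|2|3
0|1|3|1
1|1|0|1
3|2|3|3
step 9: 0|0|0|1
2|2|1|0
0|0|2|3
0|1|3|2
1|1|0|1
3|2|3|3
step 10: 0|0|0|1
2|2|1|0
0|0|2|3
0|1|3|3
1|1|0|1
3|2|3|3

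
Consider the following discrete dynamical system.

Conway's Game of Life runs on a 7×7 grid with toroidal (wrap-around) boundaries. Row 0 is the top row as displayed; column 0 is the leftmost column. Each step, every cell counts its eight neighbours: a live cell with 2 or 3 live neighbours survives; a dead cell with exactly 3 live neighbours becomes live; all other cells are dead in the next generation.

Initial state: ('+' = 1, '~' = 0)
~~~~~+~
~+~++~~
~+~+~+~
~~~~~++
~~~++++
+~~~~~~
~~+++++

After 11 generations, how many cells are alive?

gen 0: ~~~~~+~
~+~++~~
~+~+~+~
~~~~~++
~~~++++
+~~~~~~
~~+++++
gen 1: ~~~~~~+
~~~+~+~
+~~+~++
+~++~~~
+~~~+~~
+~+~~~~
~~~++++
gen 2: ~~~+~~+
+~~~~+~
++~+~+~
+~++~+~
+~+~~~+
++~~~~~
+~~++++
gen 3: ~~~+~~~
+++~~+~
+~~+~+~
~~~+~+~
~~++~~~
~~+++~~
~+++++~
gen 4: +~~~~++
++++~~~
+~~+~+~
~~~+~~+
~~~~~~~
~~~~~+~
~+~~~+~
gen 5: ~~~~++~
~~++~+~
+~~+~~~
~~~~+~+
~~~~~~~
~~~~~~~
+~~~++~
gen 6: ~~~~~~~
~~++~++
~~++~++
~~~~~~~
~~~~~~~
~~~~~~~
~~~~+++
gen 7: ~~~+~~~
~~++~++
~~++~++
~~~~~~~
~~~~~~~
~~~~~+~
~~~~~+~
gen 8: ~~++~++
~~~~~++
~~++~++
~~~~~~~
~~~~~~~
~~~~~~~
~~~~+~~
gen 9: ~~~+~~+
+~~~~~~
~~~~+++
~~~~~~~
~~~~~~~
~~~~~~~
~~~+++~
gen 10: ~~~+~++
+~~~+~~
~~~~~++
~~~~~+~
~~~~~~~
~~~~+~~
~~~+++~
gen 11: ~~~+~~+
+~~~+~~
~~~~+++
~~~~~++
~~~~~~~
~~~+++~
~~~+~~+

14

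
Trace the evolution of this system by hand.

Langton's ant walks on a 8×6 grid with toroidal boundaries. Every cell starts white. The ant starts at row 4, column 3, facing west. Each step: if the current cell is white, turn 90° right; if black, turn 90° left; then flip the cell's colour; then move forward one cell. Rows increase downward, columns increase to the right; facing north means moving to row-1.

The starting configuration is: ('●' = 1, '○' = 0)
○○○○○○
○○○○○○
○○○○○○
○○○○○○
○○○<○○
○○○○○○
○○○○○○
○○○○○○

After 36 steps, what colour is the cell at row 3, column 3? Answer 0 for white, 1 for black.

1

[0] ○○○○○○
○○○○○○
○○○○○○
○○○○○○
○○○<○○
○○○○○○
○○○○○○
○○○○○○
[1] ○○○○○○
○○○○○○
○○○○○○
○○○^○○
○○○●○○
○○○○○○
○○○○○○
○○○○○○
[2] ○○○○○○
○○○○○○
○○○○○○
○○○●>○
○○○●○○
○○○○○○
○○○○○○
○○○○○○
[3] ○○○○○○
○○○○○○
○○○○○○
○○○●●○
○○○●v○
○○○○○○
○○○○○○
○○○○○○
[4] ○○○○○○
○○○○○○
○○○○○○
○○○●●○
○○○<●○
○○○○○○
○○○○○○
○○○○○○
[5] ○○○○○○
○○○○○○
○○○○○○
○○○●●○
○○○○●○
○○○v○○
○○○○○○
○○○○○○
[6] ○○○○○○
○○○○○○
○○○○○○
○○○●●○
○○○○●○
○○<●○○
○○○○○○
○○○○○○
[7] ○○○○○○
○○○○○○
○○○○○○
○○○●●○
○○^○●○
○○●●○○
○○○○○○
○○○○○○
[8] ○○○○○○
○○○○○○
○○○○○○
○○○●●○
○○●>●○
○○●●○○
○○○○○○
○○○○○○
[9] ○○○○○○
○○○○○○
○○○○○○
○○○●●○
○○●●●○
○○●v○○
○○○○○○
○○○○○○
[10] ○○○○○○
○○○○○○
○○○○○○
○○○●●○
○○●●●○
○○●○>○
○○○○○○
○○○○○○
[11] ○○○○○○
○○○○○○
○○○○○○
○○○●●○
○○●●●○
○○●○●○
○○○○v○
○○○○○○
[12] ○○○○○○
○○○○○○
○○○○○○
○○○●●○
○○●●●○
○○●○●○
○○○<●○
○○○○○○
[13] ○○○○○○
○○○○○○
○○○○○○
○○○●●○
○○●●●○
○○●^●○
○○○●●○
○○○○○○
[14] ○○○○○○
○○○○○○
○○○○○○
○○○●●○
○○●●●○
○○●●>○
○○○●●○
○○○○○○
[15] ○○○○○○
○○○○○○
○○○○○○
○○○●●○
○○●●^○
○○●●○○
○○○●●○
○○○○○○
[16] ○○○○○○
○○○○○○
○○○○○○
○○○●●○
○○●<○○
○○●●○○
○○○●●○
○○○○○○
[17] ○○○○○○
○○○○○○
○○○○○○
○○○●●○
○○●○○○
○○●v○○
○○○●●○
○○○○○○
[18] ○○○○○○
○○○○○○
○○○○○○
○○○●●○
○○●○○○
○○●○>○
○○○●●○
○○○○○○
[19] ○○○○○○
○○○○○○
○○○○○○
○○○●●○
○○●○○○
○○●○●○
○○○●v○
○○○○○○
[20] ○○○○○○
○○○○○○
○○○○○○
○○○●●○
○○●○○○
○○●○●○
○○○●○>
○○○○○○
[21] ○○○○○○
○○○○○○
○○○○○○
○○○●●○
○○●○○○
○○●○●○
○○○●○●
○○○○○v
[22] ○○○○○○
○○○○○○
○○○○○○
○○○●●○
○○●○○○
○○●○●○
○○○●○●
○○○○<●
[23] ○○○○○○
○○○○○○
○○○○○○
○○○●●○
○○●○○○
○○●○●○
○○○●^●
○○○○●●
[24] ○○○○○○
○○○○○○
○○○○○○
○○○●●○
○○●○○○
○○●○●○
○○○●●>
○○○○●●
[25] ○○○○○○
○○○○○○
○○○○○○
○○○●●○
○○●○○○
○○●○●^
○○○●●○
○○○○●●
[26] ○○○○○○
○○○○○○
○○○○○○
○○○●●○
○○●○○○
>○●○●●
○○○●●○
○○○○●●
[27] ○○○○○○
○○○○○○
○○○○○○
○○○●●○
○○●○○○
●○●○●●
v○○●●○
○○○○●●
[28] ○○○○○○
○○○○○○
○○○○○○
○○○●●○
○○●○○○
●○●○●●
●○○●●<
○○○○●●
[29] ○○○○○○
○○○○○○
○○○○○○
○○○●●○
○○●○○○
●○●○●^
●○○●●●
○○○○●●
[30] ○○○○○○
○○○○○○
○○○○○○
○○○●●○
○○●○○○
●○●○<○
●○○●●●
○○○○●●
[31] ○○○○○○
○○○○○○
○○○○○○
○○○●●○
○○●○○○
●○●○○○
●○○●v●
○○○○●●
[32] ○○○○○○
○○○○○○
○○○○○○
○○○●●○
○○●○○○
●○●○○○
●○○●○>
○○○○●●
[33] ○○○○○○
○○○○○○
○○○○○○
○○○●●○
○○●○○○
●○●○○^
●○○●○○
○○○○●●
[34] ○○○○○○
○○○○○○
○○○○○○
○○○●●○
○○●○○○
>○●○○●
●○○●○○
○○○○●●
[35] ○○○○○○
○○○○○○
○○○○○○
○○○●●○
^○●○○○
○○●○○●
●○○●○○
○○○○●●
[36] ○○○○○○
○○○○○○
○○○○○○
○○○●●○
●>●○○○
○○●○○●
●○○●○○
○○○○●●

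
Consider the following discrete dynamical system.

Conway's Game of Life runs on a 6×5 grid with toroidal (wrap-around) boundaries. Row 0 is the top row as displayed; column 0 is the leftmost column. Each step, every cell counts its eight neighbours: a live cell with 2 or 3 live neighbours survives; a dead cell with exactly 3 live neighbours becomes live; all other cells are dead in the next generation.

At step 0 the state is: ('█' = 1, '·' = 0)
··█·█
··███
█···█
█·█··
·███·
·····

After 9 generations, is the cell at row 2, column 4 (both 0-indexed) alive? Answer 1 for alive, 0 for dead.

0

gen 0: ··█·█
··███
█···█
█·█··
·███·
·····
gen 1: ··█·█
·██··
█·█··
█·█··
·███·
·█···
gen 2: █·██·
█·█··
█·██·
█···█
█··█·
██···
gen 3: █·██·
█····
█·██·
█·█··
·····
█··█·
gen 4: █·██·
█····
█·██·
··███
·█··█
·███·
gen 5: █··█·
█····
█·█··
·····
·█··█
·····
gen 6: ····█
█····
·█···
██···
·····
█···█
gen 7: ····█
█····
·█···
██···
·█··█
█···█
gen 8: ····█
█····
·█···
·██··
·█··█
···██
gen 9: █··██
█····
███··
·██··
·█··█
···██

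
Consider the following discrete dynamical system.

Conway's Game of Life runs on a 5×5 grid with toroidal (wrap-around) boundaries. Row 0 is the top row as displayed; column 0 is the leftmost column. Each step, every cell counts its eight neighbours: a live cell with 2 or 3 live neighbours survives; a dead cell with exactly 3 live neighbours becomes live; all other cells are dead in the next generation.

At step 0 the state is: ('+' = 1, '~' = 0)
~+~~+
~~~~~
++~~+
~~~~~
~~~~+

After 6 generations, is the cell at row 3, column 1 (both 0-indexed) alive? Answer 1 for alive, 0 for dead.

1

t=0: ~+~~+
~~~~~
++~~+
~~~~~
~~~~+
t=1: +~~~~
~+~~+
+~~~~
~~~~+
+~~~~
t=2: ++~~+
~+~~+
+~~~+
+~~~+
+~~~+
t=3: ~+~+~
~+~+~
~+~+~
~+~+~
~~~+~
t=4: ~~~++
++~++
++~++
~~~++
~~~++
t=5: ~~~~~
~+~~~
~+~~~
~~~~~
+~+~~
t=6: ~+~~~
~~~~~
~~~~~
~+~~~
~~~~~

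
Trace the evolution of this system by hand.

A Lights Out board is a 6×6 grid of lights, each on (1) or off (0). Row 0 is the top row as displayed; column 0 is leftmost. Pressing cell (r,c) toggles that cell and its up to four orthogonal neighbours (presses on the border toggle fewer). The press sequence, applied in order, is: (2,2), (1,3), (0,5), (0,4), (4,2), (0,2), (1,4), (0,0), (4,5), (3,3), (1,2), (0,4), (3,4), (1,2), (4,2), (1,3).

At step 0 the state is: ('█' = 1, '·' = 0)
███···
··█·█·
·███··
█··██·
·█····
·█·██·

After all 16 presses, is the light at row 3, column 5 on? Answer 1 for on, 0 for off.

[0] ███···
··█·█·
·███··
█··██·
·█····
·█·██·
[1] ███···
····█·
······
█·███·
·█····
·█·██·
[2] ████··
··██··
···█··
█·███·
·█····
·█·██·
[3] ██████
··██·█
···█··
█·███·
·█····
·█·██·
[4] ███···
··████
···█··
█·███·
·█····
·█·██·
[5] ███···
··████
···█··
█··██·
··██··
·████·
[6] █··█··
···███
···█··
█··██·
··██··
·████·
[7] █··██·
······
···██·
█··██·
··██··
·████·
[8] ·█·██·
█·····
···██·
█··██·
··██··
·████·
[9] ·█·██·
█·····
···██·
█··███
··████
·█████
[10] ·█·██·
█·····
····█·
█·█··█
··█·██
·█████
[11] ·████·
████··
··█·█·
█·█··█
··█·██
·█████
[12] ·██··█
█████·
··█·█·
█·█··█
··█·██
·█████
[13] ·██··█
█████·
··█···
█·███·
··█··█
·█████
[14] ·█···█
█···█·
······
█·███·
··█··█
·█████
[15] ·█···█
█···█·
······
█··██·
·█·█·█
·█·███
[16] ·█·█·█
█·██··
···█··
█··██·
·█·█·█
·█·███

0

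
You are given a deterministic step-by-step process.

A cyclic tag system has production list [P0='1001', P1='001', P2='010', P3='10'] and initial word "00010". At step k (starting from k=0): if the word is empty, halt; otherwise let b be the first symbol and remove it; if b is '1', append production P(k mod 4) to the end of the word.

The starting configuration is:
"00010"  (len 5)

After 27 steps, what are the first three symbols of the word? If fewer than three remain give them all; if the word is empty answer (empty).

[0] "00010"  (len 5)
[1] "0010"  (len 4)
[2] "010"  (len 3)
[3] "10"  (len 2)
[4] "010"  (len 3)
[5] "10"  (len 2)
[6] "0001"  (len 4)
[7] "001"  (len 3)
[8] "01"  (len 2)
[9] "1"  (len 1)
[10] "001"  (len 3)
[11] "01"  (len 2)
[12] "1"  (len 1)
[13] "1001"  (len 4)
[14] "001001"  (len 6)
[15] "01001"  (len 5)
[16] "1001"  (len 4)
[17] "0011001"  (len 7)
[18] "011001"  (len 6)
[19] "11001"  (len 5)
[20] "100110"  (len 6)
[21] "001101001"  (len 9)
[22] "01101001"  (len 8)
[23] "1101001"  (len 7)
[24] "10100110"  (len 8)
[25] "01001101001"  (len 11)
[26] "1001101001"  (len 10)
[27] "001101001010"  (len 12)

001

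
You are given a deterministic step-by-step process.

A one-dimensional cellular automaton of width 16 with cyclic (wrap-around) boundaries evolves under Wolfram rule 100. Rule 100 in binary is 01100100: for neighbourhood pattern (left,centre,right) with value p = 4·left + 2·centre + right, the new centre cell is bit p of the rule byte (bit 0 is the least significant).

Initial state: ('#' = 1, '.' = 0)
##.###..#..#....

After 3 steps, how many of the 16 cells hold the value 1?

4

gen 0: ##.###..#..#....
gen 1: .##..#..#..#....
gen 2: ..#..#..#..#....
gen 3: ..#..#..#..#....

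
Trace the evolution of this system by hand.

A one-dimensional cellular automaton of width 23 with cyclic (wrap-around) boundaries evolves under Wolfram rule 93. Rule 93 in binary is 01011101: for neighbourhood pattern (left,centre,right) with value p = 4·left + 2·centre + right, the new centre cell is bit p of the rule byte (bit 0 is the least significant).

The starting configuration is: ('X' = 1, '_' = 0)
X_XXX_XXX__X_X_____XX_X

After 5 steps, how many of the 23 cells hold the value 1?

0) X_XXX_XXX__X_X_____XX_X
1) X_X_X_X_XX_X_XXXXX_XX_X
2) X_X_X_X_XX_X_X___X_XX_X
3) X_X_X_X_XX_X_XXX_X_XX_X
4) X_X_X_X_XX_X_X_X_X_XX_X
5) X_X_X_X_XX_X_X_X_X_XX_X

13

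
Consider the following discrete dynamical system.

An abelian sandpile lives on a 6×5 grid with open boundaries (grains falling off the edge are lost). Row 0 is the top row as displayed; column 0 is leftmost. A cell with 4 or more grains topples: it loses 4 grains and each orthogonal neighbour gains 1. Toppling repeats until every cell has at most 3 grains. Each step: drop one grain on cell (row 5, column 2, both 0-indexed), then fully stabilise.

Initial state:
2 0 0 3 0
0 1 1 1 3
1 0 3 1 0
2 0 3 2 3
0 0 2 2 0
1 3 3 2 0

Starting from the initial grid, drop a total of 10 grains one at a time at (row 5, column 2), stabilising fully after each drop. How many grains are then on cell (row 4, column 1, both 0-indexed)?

3

[0] 2 0 0 3 0
0 1 1 1 3
1 0 3 1 0
2 0 3 2 3
0 0 2 2 0
1 3 3 2 0
[1] 2 0 0 3 0
0 1 1 1 3
1 0 3 1 0
2 0 3 2 3
0 1 3 2 0
2 0 1 3 0
[2] 2 0 0 3 0
0 1 1 1 3
1 0 3 1 0
2 0 3 2 3
0 1 3 2 0
2 0 2 3 0
[3] 2 0 0 3 0
0 1 1 1 3
1 0 3 1 0
2 0 3 2 3
0 1 3 2 0
2 0 3 3 0
[4] 2 0 0 3 0
0 1 2 1 3
1 1 0 3 1
2 1 2 1 0
0 2 2 1 2
2 1 2 1 1
[5] 2 0 0 3 0
0 1 2 1 3
1 1 0 3 1
2 1 2 1 0
0 2 2 1 2
2 1 3 1 1
[6] 2 0 0 3 0
0 1 2 1 3
1 1 0 3 1
2 1 2 1 0
0 2 3 1 2
2 2 0 2 1
[7] 2 0 0 3 0
0 1 2 1 3
1 1 0 3 1
2 1 2 1 0
0 2 3 1 2
2 2 1 2 1
[8] 2 0 0 3 0
0 1 2 1 3
1 1 0 3 1
2 1 2 1 0
0 2 3 1 2
2 2 2 2 1
[9] 2 0 0 3 0
0 1 2 1 3
1 1 0 3 1
2 1 2 1 0
0 2 3 1 2
2 2 3 2 1
[10] 2 0 0 3 0
0 1 2 1 3
1 1 0 3 1
2 1 3 1 0
0 3 0 2 2
2 3 1 3 1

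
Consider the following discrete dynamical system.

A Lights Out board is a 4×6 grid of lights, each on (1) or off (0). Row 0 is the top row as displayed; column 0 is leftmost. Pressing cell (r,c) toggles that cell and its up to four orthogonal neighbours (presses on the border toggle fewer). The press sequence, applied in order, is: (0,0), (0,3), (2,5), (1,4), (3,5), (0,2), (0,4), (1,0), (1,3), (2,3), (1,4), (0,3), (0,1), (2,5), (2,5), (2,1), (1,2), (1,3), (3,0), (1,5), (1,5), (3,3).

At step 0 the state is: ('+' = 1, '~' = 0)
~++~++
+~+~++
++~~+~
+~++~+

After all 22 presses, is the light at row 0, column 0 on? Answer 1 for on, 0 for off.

1

0) ~++~++
+~+~++
++~~+~
+~++~+
1) +~+~++
~~+~++
++~~+~
+~++~+
2) +~~+~+
~~++++
++~~+~
+~++~+
3) +~~+~+
~~+++~
++~~~+
+~++~~
4) +~~+++
~~+~~+
++~~++
+~++~~
5) +~~+++
~~+~~+
++~~+~
+~++++
6) +++~++
~~~~~+
++~~+~
+~++++
7) ++++~~
~~~~++
++~~+~
+~++++
8) ~+++~~
++~~++
~+~~+~
+~++++
9) ~++~~~
++++~+
~+~++~
+~++++
10) ~++~~~
+++~~+
~++~~~
+~+~++
11) ~++~+~
+++++~
~++~+~
+~+~++
12) ~+~+~~
+++~+~
~++~+~
+~+~++
13) +~++~~
+~+~+~
~++~+~
+~+~++
14) +~++~~
+~+~++
~++~~+
+~+~+~
15) +~++~~
+~+~+~
~++~+~
+~+~++
16) +~++~~
+++~+~
+~~~+~
+++~++
17) +~~+~~
+~~++~
+~+~+~
+++~++
18) +~~~~~
+~+~~~
+~+++~
+++~++
19) +~~~~~
+~+~~~
~~+++~
~~+~++
20) +~~~~+
+~+~++
~~++++
~~+~++
21) +~~~~~
+~+~~~
~~+++~
~~+~++
22) +~~~~~
+~+~~~
~~+~+~
~~~+~+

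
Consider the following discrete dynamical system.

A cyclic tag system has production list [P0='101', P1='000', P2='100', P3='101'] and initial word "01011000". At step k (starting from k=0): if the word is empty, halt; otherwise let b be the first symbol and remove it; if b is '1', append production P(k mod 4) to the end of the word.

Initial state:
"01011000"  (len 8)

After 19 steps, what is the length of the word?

k=0  "01011000"  (len 8)
k=1  "1011000"  (len 7)
k=2  "011000000"  (len 9)
k=3  "11000000"  (len 8)
k=4  "1000000101"  (len 10)
k=5  "000000101101"  (len 12)
k=6  "00000101101"  (len 11)
k=7  "0000101101"  (len 10)
k=8  "000101101"  (len 9)
k=9  "00101101"  (len 8)
k=10  "0101101"  (len 7)
k=11  "101101"  (len 6)
k=12  "01101101"  (len 8)
k=13  "1101101"  (len 7)
k=14  "101101000"  (len 9)
k=15  "01101000100"  (len 11)
k=16  "1101000100"  (len 10)
k=17  "101000100101"  (len 12)
k=18  "01000100101000"  (len 14)
k=19  "1000100101000"  (len 13)

13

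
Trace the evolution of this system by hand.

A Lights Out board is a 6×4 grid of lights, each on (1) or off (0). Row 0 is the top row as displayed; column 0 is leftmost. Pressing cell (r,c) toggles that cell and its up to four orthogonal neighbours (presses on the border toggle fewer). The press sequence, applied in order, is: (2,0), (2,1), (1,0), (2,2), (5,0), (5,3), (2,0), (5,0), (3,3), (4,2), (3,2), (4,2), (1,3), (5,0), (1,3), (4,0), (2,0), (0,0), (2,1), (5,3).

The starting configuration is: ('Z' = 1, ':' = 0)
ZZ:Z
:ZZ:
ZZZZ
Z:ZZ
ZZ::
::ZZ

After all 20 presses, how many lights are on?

16

[0] ZZ:Z
:ZZ:
ZZZZ
Z:ZZ
ZZ::
::ZZ
[1] ZZ:Z
ZZZ:
::ZZ
::ZZ
ZZ::
::ZZ
[2] ZZ:Z
Z:Z:
ZZ:Z
:ZZZ
ZZ::
::ZZ
[3] :Z:Z
:ZZ:
:Z:Z
:ZZZ
ZZ::
::ZZ
[4] :Z:Z
:Z::
::Z:
:Z:Z
ZZ::
::ZZ
[5] :Z:Z
:Z::
::Z:
:Z:Z
:Z::
ZZZZ
[6] :Z:Z
:Z::
::Z:
:Z:Z
:Z:Z
ZZ::
[7] :Z:Z
ZZ::
ZZZ:
ZZ:Z
:Z:Z
ZZ::
[8] :Z:Z
ZZ::
ZZZ:
ZZ:Z
ZZ:Z
::::
[9] :Z:Z
ZZ::
ZZZZ
ZZZ:
ZZ::
::::
[10] :Z:Z
ZZ::
ZZZZ
ZZ::
Z:ZZ
::Z:
[11] :Z:Z
ZZ::
ZZ:Z
Z:ZZ
Z::Z
::Z:
[12] :Z:Z
ZZ::
ZZ:Z
Z::Z
ZZZ:
::::
[13] :Z::
ZZZZ
ZZ::
Z::Z
ZZZ:
::::
[14] :Z::
ZZZZ
ZZ::
Z::Z
:ZZ:
ZZ::
[15] :Z:Z
ZZ::
ZZ:Z
Z::Z
:ZZ:
ZZ::
[16] :Z:Z
ZZ::
ZZ:Z
:::Z
Z:Z:
:Z::
[17] :Z:Z
:Z::
:::Z
Z::Z
Z:Z:
:Z::
[18] Z::Z
ZZ::
:::Z
Z::Z
Z:Z:
:Z::
[19] Z::Z
Z:::
ZZZZ
ZZ:Z
Z:Z:
:Z::
[20] Z::Z
Z:::
ZZZZ
ZZ:Z
Z:ZZ
:ZZZ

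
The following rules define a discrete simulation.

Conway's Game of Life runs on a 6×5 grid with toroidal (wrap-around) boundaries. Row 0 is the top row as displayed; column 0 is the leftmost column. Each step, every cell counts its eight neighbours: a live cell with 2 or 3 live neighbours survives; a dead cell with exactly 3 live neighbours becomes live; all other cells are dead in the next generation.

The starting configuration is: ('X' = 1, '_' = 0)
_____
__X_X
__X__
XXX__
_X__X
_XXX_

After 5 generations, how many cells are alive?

4

t=0: _____
__X_X
__X__
XXX__
_X__X
_XXX_
t=1: _X___
___X_
X_X__
X_XX_
____X
XXXX_
t=2: XX_XX
_XX__
__X__
X_XX_
_____
XXXXX
t=3: _____
____X
_____
_XXX_
_____
_____
t=4: _____
_____
__XX_
__X__
__X__
_____
t=5: _____
_____
__XX_
_XX__
_____
_____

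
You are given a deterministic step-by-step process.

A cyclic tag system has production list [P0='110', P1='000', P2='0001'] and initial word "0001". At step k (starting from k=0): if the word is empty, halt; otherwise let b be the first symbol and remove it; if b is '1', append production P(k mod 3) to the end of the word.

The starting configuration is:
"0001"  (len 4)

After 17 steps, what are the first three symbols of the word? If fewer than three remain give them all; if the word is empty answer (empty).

(empty)

[0] "0001"  (len 4)
[1] "001"  (len 3)
[2] "01"  (len 2)
[3] "1"  (len 1)
[4] "110"  (len 3)
[5] "10000"  (len 5)
[6] "00000001"  (len 8)
[7] "0000001"  (len 7)
[8] "000001"  (len 6)
[9] "00001"  (len 5)
[10] "0001"  (len 4)
[11] "001"  (len 3)
[12] "01"  (len 2)
[13] "1"  (len 1)
[14] "000"  (len 3)
[15] "00"  (len 2)
[16] "0"  (len 1)
[17] (halted — word empty)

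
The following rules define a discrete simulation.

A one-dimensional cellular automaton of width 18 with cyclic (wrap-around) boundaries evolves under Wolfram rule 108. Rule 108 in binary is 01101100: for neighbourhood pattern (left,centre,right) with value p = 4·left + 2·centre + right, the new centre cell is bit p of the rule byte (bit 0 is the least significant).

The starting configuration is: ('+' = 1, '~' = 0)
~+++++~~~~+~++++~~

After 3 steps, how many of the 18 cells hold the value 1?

0) ~+++++~~~~+~++++~~
1) ~+~~~+~~~~+++~~+~~
2) ~+~~~+~~~~+~+~~+~~
3) ~+~~~+~~~~+++~~+~~

6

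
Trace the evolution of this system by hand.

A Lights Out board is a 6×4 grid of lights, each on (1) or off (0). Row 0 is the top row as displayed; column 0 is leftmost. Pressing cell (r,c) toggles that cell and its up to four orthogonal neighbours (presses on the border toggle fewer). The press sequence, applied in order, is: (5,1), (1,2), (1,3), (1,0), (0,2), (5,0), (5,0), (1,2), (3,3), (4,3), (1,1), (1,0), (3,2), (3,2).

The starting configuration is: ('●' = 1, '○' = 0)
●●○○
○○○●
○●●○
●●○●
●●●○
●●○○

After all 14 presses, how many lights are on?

14

0) ●●○○
○○○●
○●●○
●●○●
●●●○
●●○○
1) ●●○○
○○○●
○●●○
●●○●
●○●○
○○●○
2) ●●●○
○●●○
○●○○
●●○●
●○●○
○○●○
3) ●●●●
○●○●
○●○●
●●○●
●○●○
○○●○
4) ○●●●
●○○●
●●○●
●●○●
●○●○
○○●○
5) ○○○○
●○●●
●●○●
●●○●
●○●○
○○●○
6) ○○○○
●○●●
●●○●
●●○●
○○●○
●●●○
7) ○○○○
●○●●
●●○●
●●○●
●○●○
○○●○
8) ○○●○
●●○○
●●●●
●●○●
●○●○
○○●○
9) ○○●○
●●○○
●●●○
●●●○
●○●●
○○●○
10) ○○●○
●●○○
●●●○
●●●●
●○○○
○○●●
11) ○●●○
○○●○
●○●○
●●●●
●○○○
○○●●
12) ●●●○
●●●○
○○●○
●●●●
●○○○
○○●●
13) ●●●○
●●●○
○○○○
●○○○
●○●○
○○●●
14) ●●●○
●●●○
○○●○
●●●●
●○○○
○○●●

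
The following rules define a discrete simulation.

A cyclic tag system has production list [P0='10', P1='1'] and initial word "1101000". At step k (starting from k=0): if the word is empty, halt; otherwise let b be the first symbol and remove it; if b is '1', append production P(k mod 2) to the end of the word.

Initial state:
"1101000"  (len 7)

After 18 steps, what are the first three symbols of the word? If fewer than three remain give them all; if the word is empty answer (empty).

t=0: "1101000"  (len 7)
t=1: "10100010"  (len 8)
t=2: "01000101"  (len 8)
t=3: "1000101"  (len 7)
t=4: "0001011"  (len 7)
t=5: "001011"  (len 6)
t=6: "01011"  (len 5)
t=7: "1011"  (len 4)
t=8: "0111"  (len 4)
t=9: "111"  (len 3)
t=10: "111"  (len 3)
t=11: "1110"  (len 4)
t=12: "1101"  (len 4)
t=13: "10110"  (len 5)
t=14: "01101"  (len 5)
t=15: "1101"  (len 4)
t=16: "1011"  (len 4)
t=17: "01110"  (len 5)
t=18: "1110"  (len 4)

111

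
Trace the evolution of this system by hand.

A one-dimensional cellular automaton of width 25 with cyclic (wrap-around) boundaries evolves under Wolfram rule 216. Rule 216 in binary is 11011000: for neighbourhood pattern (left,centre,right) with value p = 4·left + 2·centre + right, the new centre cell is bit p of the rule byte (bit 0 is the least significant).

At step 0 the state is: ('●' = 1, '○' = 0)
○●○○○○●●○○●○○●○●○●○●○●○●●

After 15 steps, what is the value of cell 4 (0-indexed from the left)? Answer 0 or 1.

1

t=0: ○●○○○○●●○○●○○●○●○●○●○●○●●
t=1: ○○●○○○●●●○○●○○○○○○○○○○○●●
t=2: ●○○●○○●●●●○○●○○○○○○○○○○●●
t=3: ●●○○●○●●●●●○○●○○○○○○○○○●●
t=4: ●●●○○○●●●●●●○○●○○○○○○○○●●
t=5: ●●●●○○●●●●●●●○○●○○○○○○○●●
t=6: ●●●●●○●●●●●●●●○○●○○○○○○●●
t=7: ●●●●●○●●●●●●●●●○○●○○○○○●●
t=8: ●●●●●○●●●●●●●●●●○○●○○○○●●
t=9: ●●●●●○●●●●●●●●●●●○○●○○○●●
t=10: ●●●●●○●●●●●●●●●●●●○○●○○●●
t=11: ●●●●●○●●●●●●●●●●●●●○○●○●●
t=12: ●●●●●○●●●●●●●●●●●●●●○○○●●
t=13: ●●●●●○●●●●●●●●●●●●●●●○○●●
t=14: ●●●●●○●●●●●●●●●●●●●●●●○●●
t=15: ●●●●●○●●●●●●●●●●●●●●●●○●●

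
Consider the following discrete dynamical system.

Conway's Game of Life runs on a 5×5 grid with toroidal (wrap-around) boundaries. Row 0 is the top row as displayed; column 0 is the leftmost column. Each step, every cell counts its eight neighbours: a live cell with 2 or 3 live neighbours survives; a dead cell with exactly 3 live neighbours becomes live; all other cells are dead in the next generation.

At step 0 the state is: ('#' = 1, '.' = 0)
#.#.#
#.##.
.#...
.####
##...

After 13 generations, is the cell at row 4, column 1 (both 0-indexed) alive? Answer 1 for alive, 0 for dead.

1

0) #.#.#
#.##.
.#...
.####
##...
1) ..#..
#.##.
.....
...##
.....
2) .###.
.###.
..#..
.....
...#.
3) .#..#
.....
.###.
.....
...#.
4) .....
##.#.
..#..
...#.
.....
5) .....
.##..
.####
.....
.....
6) .....
##...
##.#.
..##.
.....
7) .....
###.#
#..#.
.####
.....
8) ##...
#####
.....
#####
..##.
9) .....
..###
.....
##..#
.....
10) ...#.
...#.
.##..
#....
#....
11) ....#
...#.
.##..
#....
....#
12) ...##
..##.
.##..
##...
#...#
13) #.#..
.#..#
#..#.
..#.#
.#.#.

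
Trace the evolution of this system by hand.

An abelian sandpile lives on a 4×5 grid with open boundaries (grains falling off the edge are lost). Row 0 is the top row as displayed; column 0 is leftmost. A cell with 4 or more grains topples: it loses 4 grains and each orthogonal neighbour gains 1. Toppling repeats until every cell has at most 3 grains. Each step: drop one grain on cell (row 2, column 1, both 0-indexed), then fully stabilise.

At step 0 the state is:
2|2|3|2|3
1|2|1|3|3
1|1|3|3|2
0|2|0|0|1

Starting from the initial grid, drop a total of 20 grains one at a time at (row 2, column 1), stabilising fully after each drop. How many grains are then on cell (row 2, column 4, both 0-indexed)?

1

t=0: 2|2|3|2|3
1|2|1|3|3
1|1|3|3|2
0|2|0|0|1
t=1: 2|2|3|2|3
1|2|1|3|3
1|2|3|3|2
0|2|0|0|1
t=2: 2|2|3|2|3
1|2|1|3|3
1|3|3|3|2
0|2|0|0|1
t=3: 3|0|2|1|1
2|1|1|3|2
2|2|2|2|0
0|3|1|1|2
t=4: 3|0|2|1|1
2|1|1|3|2
2|3|2|2|0
0|3|1|1|2
t=5: 3|0|2|1|1
2|2|1|3|2
3|1|3|2|0
1|0|2|1|2
t=6: 3|0|2|1|1
2|2|1|3|2
3|2|3|2|0
1|0|2|1|2
t=7: 3|0|2|1|1
2|2|1|3|2
3|3|3|2|0
1|0|2|1|2
t=8: 3|0|2|1|1
3|3|2|3|2
0|2|0|3|0
2|1|3|1|2
t=9: 3|0|2|1|1
3|3|2|3|2
0|3|0|3|0
2|1|3|1|2
t=10: 0|2|2|1|1
1|1|3|3|2
2|1|1|3|0
2|2|3|1|2
t=11: 0|2|2|1|1
1|1|3|3|2
2|2|1|3|0
2|2|3|1|2
t=12: 0|2|2|1|1
1|1|3|3|2
2|3|1|3|0
2|2|3|1|2
t=13: 0|2|2|1|1
1|2|3|3|2
3|0|2|3|0
2|3|3|1|2
t=14: 0|2|2|1|1
1|2|3|3|2
3|1|2|3|0
2|3|3|1|2
t=15: 0|2|2|1|1
1|2|3|3|2
3|2|2|3|0
2|3|3|1|2
t=16: 0|2|2|1|1
1|2|3|3|2
3|3|2|3|0
2|3|3|1|2
t=17: 0|3|3|2|1
3|1|2|1|3
2|0|3|1|1
0|3|1|3|2
t=18: 0|3|3|2|1
3|1|2|1|3
2|1|3|1|1
0|3|1|3|2
t=19: 0|3|3|2|1
3|1|2|1|3
2|2|3|1|1
0|3|1|3|2
t=20: 0|3|3|2|1
3|1|2|1|3
2|3|3|1|1
0|3|1|3|2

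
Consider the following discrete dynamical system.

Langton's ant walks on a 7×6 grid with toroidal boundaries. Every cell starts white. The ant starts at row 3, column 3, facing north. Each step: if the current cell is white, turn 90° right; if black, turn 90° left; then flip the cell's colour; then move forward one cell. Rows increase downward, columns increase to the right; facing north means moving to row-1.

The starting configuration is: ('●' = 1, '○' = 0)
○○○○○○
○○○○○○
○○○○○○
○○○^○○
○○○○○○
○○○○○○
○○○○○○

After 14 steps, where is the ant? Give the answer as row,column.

4,2

gen 0: ○○○○○○
○○○○○○
○○○○○○
○○○^○○
○○○○○○
○○○○○○
○○○○○○
gen 1: ○○○○○○
○○○○○○
○○○○○○
○○○●>○
○○○○○○
○○○○○○
○○○○○○
gen 2: ○○○○○○
○○○○○○
○○○○○○
○○○●●○
○○○○v○
○○○○○○
○○○○○○
gen 3: ○○○○○○
○○○○○○
○○○○○○
○○○●●○
○○○<●○
○○○○○○
○○○○○○
gen 4: ○○○○○○
○○○○○○
○○○○○○
○○○^●○
○○○●●○
○○○○○○
○○○○○○
gen 5: ○○○○○○
○○○○○○
○○○○○○
○○<○●○
○○○●●○
○○○○○○
○○○○○○
gen 6: ○○○○○○
○○○○○○
○○^○○○
○○●○●○
○○○●●○
○○○○○○
○○○○○○
gen 7: ○○○○○○
○○○○○○
○○●>○○
○○●○●○
○○○●●○
○○○○○○
○○○○○○
gen 8: ○○○○○○
○○○○○○
○○●●○○
○○●v●○
○○○●●○
○○○○○○
○○○○○○
gen 9: ○○○○○○
○○○○○○
○○●●○○
○○<●●○
○○○●●○
○○○○○○
○○○○○○
gen 10: ○○○○○○
○○○○○○
○○●●○○
○○○●●○
○○v●●○
○○○○○○
○○○○○○
gen 11: ○○○○○○
○○○○○○
○○●●○○
○○○●●○
○<●●●○
○○○○○○
○○○○○○
gen 12: ○○○○○○
○○○○○○
○○●●○○
○^○●●○
○●●●●○
○○○○○○
○○○○○○
gen 13: ○○○○○○
○○○○○○
○○●●○○
○●>●●○
○●●●●○
○○○○○○
○○○○○○
gen 14: ○○○○○○
○○○○○○
○○●●○○
○●●●●○
○●v●●○
○○○○○○
○○○○○○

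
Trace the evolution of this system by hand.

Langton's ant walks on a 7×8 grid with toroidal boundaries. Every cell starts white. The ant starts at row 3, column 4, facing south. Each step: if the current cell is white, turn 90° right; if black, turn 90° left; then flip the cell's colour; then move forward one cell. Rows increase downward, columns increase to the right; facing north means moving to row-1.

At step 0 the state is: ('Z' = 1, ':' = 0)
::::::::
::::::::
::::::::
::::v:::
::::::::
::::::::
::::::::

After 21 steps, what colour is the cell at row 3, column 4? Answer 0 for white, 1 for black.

k=0  ::::::::
::::::::
::::::::
::::v:::
::::::::
::::::::
::::::::
k=1  ::::::::
::::::::
::::::::
:::<Z:::
::::::::
::::::::
::::::::
k=2  ::::::::
::::::::
:::^::::
:::ZZ:::
::::::::
::::::::
::::::::
k=3  ::::::::
::::::::
:::Z>:::
:::ZZ:::
::::::::
::::::::
::::::::
k=4  ::::::::
::::::::
:::ZZ:::
:::Zv:::
::::::::
::::::::
::::::::
k=5  ::::::::
::::::::
:::ZZ:::
:::Z:>::
::::::::
::::::::
::::::::
k=6  ::::::::
::::::::
:::ZZ:::
:::Z:Z::
:::::v::
::::::::
::::::::
k=7  ::::::::
::::::::
:::ZZ:::
:::Z:Z::
::::<Z::
::::::::
::::::::
k=8  ::::::::
::::::::
:::ZZ:::
:::Z^Z::
::::ZZ::
::::::::
::::::::
k=9  ::::::::
::::::::
:::ZZ:::
:::ZZ>::
::::ZZ::
::::::::
::::::::
k=10  ::::::::
::::::::
:::ZZ^::
:::ZZ:::
::::ZZ::
::::::::
::::::::
k=11  ::::::::
::::::::
:::ZZZ>:
:::ZZ:::
::::ZZ::
::::::::
::::::::
k=12  ::::::::
::::::::
:::ZZZZ:
:::ZZ:v:
::::ZZ::
::::::::
::::::::
k=13  ::::::::
::::::::
:::ZZZZ:
:::ZZ<Z:
::::ZZ::
::::::::
::::::::
k=14  ::::::::
::::::::
:::ZZ^Z:
:::ZZZZ:
::::ZZ::
::::::::
::::::::
k=15  ::::::::
::::::::
:::Z<:Z:
:::ZZZZ:
::::ZZ::
::::::::
::::::::
k=16  ::::::::
::::::::
:::Z::Z:
:::ZvZZ:
::::ZZ::
::::::::
::::::::
k=17  ::::::::
::::::::
:::Z::Z:
:::Z:>Z:
::::ZZ::
::::::::
::::::::
k=18  ::::::::
::::::::
:::Z:^Z:
:::Z::Z:
::::ZZ::
::::::::
::::::::
k=19  ::::::::
::::::::
:::Z:Z>:
:::Z::Z:
::::ZZ::
::::::::
::::::::
k=20  ::::::::
::::::^:
:::Z:Z::
:::Z::Z:
::::ZZ::
::::::::
::::::::
k=21  ::::::::
::::::Z>
:::Z:Z::
:::Z::Z:
::::ZZ::
::::::::
::::::::

0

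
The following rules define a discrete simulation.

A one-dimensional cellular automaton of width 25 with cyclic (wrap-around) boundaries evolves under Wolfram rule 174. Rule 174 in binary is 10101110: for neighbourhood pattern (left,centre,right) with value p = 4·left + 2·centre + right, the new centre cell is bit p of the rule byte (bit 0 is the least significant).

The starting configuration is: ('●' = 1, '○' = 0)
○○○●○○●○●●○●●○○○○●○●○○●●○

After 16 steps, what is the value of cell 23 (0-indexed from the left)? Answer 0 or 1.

0

step 0: ○○○●○○●○●●○●●○○○○●○●○○●●○
step 1: ○○●●○●●●●○●●○○○○●●●●○●●○○
step 2: ○●●○●●●●○●●○○○○●●●●○●●○○○
step 3: ●●○●●●●○●●○○○○●●●●○●●○○○○
step 4: ●○●●●●○●●○○○○●●●●○●●○○○○●
step 5: ○●●●●○●●○○○○●●●●○●●○○○○●●
step 6: ●●●●○●●○○○○●●●●○●●○○○○●●○
step 7: ●●●○●●○○○○●●●●○●●○○○○●●○●
step 8: ●●○●●○○○○●●●●○●●○○○○●●○●●
step 9: ●○●●○○○○●●●●○●●○○○○●●○●●●
step 10: ○●●○○○○●●●●○●●○○○○●●○●●●●
step 11: ●●○○○○●●●●○●●○○○○●●○●●●●○
step 12: ●○○○○●●●●○●●○○○○●●○●●●●○●
step 13: ○○○○●●●●○●●○○○○●●○●●●●○●●
step 14: ○○○●●●●○●●○○○○●●○●●●●○●●○
step 15: ○○●●●●○●●○○○○●●○●●●●○●●○○
step 16: ○●●●●○●●○○○○●●○●●●●○●●○○○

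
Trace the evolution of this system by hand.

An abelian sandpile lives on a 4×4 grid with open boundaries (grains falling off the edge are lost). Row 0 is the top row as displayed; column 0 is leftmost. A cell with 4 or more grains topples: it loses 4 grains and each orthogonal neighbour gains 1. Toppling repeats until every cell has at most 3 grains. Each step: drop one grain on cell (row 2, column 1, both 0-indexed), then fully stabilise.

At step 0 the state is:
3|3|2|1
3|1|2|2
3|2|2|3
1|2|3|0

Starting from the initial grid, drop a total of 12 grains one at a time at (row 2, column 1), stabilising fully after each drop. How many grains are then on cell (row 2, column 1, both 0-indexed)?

step 0: 3|3|2|1
3|1|2|2
3|2|2|3
1|2|3|0
step 1: 3|3|2|1
3|1|2|2
3|3|2|3
1|2|3|0
step 2: 1|1|3|1
2|0|3|2
1|2|3|3
2|3|3|0
step 3: 1|1|3|1
2|0|3|2
1|3|3|3
2|3|3|0
step 4: 1|2|0|3
2|2|2|0
2|2|3|1
3|1|1|2
step 5: 1|2|0|3
2|2|2|0
2|3|3|1
3|1|1|2
step 6: 1|2|0|3
2|3|3|0
3|1|0|2
3|2|2|2
step 7: 1|2|0|3
2|3|3|0
3|2|0|2
3|2|2|2
step 8: 1|2|0|3
2|3|3|0
3|3|0|2
3|2|2|2
step 9: 2|3|1|3
0|2|0|1
2|3|2|2
1|0|3|2
step 10: 2|3|1|3
0|3|0|1
3|0|3|2
1|1|3|2
step 11: 2|3|1|3
0|3|0|1
3|1|3|2
1|1|3|2
step 12: 2|3|1|3
0|3|0|1
3|2|3|2
1|1|3|2

2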